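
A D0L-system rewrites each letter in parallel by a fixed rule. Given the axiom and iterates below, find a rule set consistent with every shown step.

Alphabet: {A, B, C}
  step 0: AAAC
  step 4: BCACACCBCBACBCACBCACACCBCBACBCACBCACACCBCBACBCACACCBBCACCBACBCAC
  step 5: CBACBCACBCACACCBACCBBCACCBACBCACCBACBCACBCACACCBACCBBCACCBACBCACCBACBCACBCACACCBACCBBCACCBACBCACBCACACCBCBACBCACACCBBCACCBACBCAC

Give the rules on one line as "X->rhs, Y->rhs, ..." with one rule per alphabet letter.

A->BC, B->CB, C->AC

  step 4 ⇒ step 5: BCACACCBCBACBCACBCACACCBCBACBCACBCACACCBCBACBCACACCBBCACCBACBCAC ⇒ CB·AC·BC·AC·BC·AC·AC·CB·AC·CB·BC·AC·CB·AC·BC·AC·CB·AC·BC·AC·BC·AC·AC·CB·AC·CB·BC·AC·CB·AC·BC·AC·CB·AC·BC·AC·BC·AC·AC·CB·AC·CB·BC·AC·CB·AC·BC·AC·BC·AC·AC·CB·CB·AC·BC·AC·AC·CB·BC·AC·CB·AC·BC·AC
    A ↦ BC
    B ↦ CB
    C ↦ AC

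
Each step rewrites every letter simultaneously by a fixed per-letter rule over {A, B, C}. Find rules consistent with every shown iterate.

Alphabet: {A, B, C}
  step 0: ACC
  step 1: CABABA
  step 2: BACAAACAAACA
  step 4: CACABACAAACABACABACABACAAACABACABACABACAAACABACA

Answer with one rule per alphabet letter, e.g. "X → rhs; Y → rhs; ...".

  step 1 ⇒ step 2: CABABA ⇒ BA·CA·AA·CA·AA·CA
    A ↦ CA
    B ↦ AA
    C ↦ BA

A->CA, B->AA, C->BA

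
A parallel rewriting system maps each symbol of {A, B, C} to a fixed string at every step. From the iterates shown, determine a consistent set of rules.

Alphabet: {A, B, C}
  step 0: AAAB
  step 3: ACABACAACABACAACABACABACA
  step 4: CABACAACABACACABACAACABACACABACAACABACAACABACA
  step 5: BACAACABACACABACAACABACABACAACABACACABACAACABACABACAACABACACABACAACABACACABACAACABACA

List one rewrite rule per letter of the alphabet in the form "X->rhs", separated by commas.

  step 4 ⇒ step 5: CABACAACABACACABACAACABACACABACAACABACAACABACA ⇒ BA·CA·A·CA·BA·CA·CA·BA·CA·A·CA·BA·CA·BA·CA·A·CA·BA·CA·CA·BA·CA·A·CA·BA·CA·BA·CA·A·CA·BA·CA·CA·BA·CA·A·CA·BA·CA·CA·BA·CA·A·CA·BA·CA
    A ↦ CA
    B ↦ A
    C ↦ BA

A->CA, B->A, C->BA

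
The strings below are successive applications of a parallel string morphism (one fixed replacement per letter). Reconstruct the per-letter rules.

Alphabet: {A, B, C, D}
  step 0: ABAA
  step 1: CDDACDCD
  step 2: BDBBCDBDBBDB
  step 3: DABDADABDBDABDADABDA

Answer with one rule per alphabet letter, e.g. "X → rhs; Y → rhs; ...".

A->CD, B->DA, C->BD, D->B

  step 2 ⇒ step 3: BDBBCDBDBBDB ⇒ DA·B·DA·DA·BD·B·DA·B·DA·DA·B·DA
    B ↦ DA
    C ↦ BD
    D ↦ B
  step 0 ⇒ step 1: ABAA ⇒ CD·DA·CD·CD
    A ↦ CD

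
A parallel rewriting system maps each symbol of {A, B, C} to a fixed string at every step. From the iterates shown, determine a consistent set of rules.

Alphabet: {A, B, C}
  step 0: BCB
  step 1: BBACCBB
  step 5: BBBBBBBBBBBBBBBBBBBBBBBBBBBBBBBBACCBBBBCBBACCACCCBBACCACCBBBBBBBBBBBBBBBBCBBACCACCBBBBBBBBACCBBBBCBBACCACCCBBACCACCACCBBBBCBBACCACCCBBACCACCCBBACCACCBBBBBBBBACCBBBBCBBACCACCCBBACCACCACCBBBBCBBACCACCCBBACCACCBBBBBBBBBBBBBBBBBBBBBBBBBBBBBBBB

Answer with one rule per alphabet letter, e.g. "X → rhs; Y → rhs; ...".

A->CBB, B->BB, C->ACC

  step 0 ⇒ step 1: BCB ⇒ BB·ACC·BB
    B ↦ BB
    C ↦ ACC
    A ↦ CBB  (constrained at step 1)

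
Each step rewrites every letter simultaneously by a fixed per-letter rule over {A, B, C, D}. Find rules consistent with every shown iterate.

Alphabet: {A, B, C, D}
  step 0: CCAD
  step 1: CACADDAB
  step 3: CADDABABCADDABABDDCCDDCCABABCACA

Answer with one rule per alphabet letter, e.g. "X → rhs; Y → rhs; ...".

A->DD, B->CC, C->CA, D->AB

  step 0 ⇒ step 1: CCAD ⇒ CA·CA·DD·AB
    A ↦ DD
    C ↦ CA
    D ↦ AB
    B ↦ CC  (constrained at step 1)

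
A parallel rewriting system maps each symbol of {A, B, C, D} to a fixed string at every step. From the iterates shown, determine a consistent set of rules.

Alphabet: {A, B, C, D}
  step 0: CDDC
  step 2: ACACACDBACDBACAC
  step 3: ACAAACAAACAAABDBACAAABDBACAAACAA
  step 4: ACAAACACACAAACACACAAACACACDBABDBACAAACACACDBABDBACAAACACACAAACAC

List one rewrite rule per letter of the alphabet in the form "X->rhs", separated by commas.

  step 3 ⇒ step 4: ACAAACAAACAAABDBACAAABDBACAAACAA ⇒ AC·AA·AC·AC·AC·AA·AC·AC·AC·AA·AC·AC·AC·DB·AB·DB·AC·AA·AC·AC·AC·DB·AB·DB·AC·AA·AC·AC·AC·AA·AC·AC
    A ↦ AC
    B ↦ DB
    C ↦ AA
    D ↦ AB

A->AC, B->DB, C->AA, D->AB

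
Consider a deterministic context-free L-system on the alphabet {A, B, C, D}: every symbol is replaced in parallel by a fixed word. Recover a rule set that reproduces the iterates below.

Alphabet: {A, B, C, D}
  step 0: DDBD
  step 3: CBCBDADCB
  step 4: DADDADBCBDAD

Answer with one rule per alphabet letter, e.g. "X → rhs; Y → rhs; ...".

A->C, B->AD, C->D, D->B

  step 3 ⇒ step 4: CBCBDADCB ⇒ D·AD·D·AD·B·C·B·D·AD
    A ↦ C
    B ↦ AD
    C ↦ D
    D ↦ B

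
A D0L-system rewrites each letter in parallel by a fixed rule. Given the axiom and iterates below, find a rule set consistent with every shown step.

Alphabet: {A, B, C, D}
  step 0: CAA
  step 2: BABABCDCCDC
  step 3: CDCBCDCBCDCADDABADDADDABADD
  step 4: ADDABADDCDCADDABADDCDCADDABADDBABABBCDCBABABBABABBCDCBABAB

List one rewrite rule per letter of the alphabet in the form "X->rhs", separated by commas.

  step 3 ⇒ step 4: CDCBCDCBCDCADDABADDADDABADD ⇒ ADD·AB·ADD·CDC·ADD·AB·ADD·CDC·ADD·AB·ADD·B·AB·AB·B·CDC·B·AB·AB·B·AB·AB·B·CDC·B·AB·AB
    A ↦ B
    B ↦ CDC
    C ↦ ADD
    D ↦ AB

A->B, B->CDC, C->ADD, D->AB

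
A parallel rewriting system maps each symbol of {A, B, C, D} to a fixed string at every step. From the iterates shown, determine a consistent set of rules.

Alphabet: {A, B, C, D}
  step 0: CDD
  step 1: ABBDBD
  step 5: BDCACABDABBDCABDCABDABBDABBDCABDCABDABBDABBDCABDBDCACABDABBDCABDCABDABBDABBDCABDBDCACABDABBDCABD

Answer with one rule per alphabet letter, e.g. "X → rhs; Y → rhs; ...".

A->BD, B->CA, C->AB, D->BD

  step 0 ⇒ step 1: CDD ⇒ AB·BD·BD
    C ↦ AB
    D ↦ BD
    A ↦ BD  (constrained at step 1)
    B ↦ CA  (constrained at step 1)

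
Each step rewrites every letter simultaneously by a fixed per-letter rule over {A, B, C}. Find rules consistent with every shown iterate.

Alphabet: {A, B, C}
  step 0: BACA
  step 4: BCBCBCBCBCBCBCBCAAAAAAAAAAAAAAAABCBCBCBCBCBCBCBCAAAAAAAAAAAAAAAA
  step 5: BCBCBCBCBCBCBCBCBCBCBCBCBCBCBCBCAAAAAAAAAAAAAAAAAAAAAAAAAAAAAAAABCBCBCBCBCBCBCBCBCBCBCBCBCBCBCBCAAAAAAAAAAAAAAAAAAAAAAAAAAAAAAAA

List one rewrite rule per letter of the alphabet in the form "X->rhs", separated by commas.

  step 4 ⇒ step 5: BCBCBCBCBCBCBCBCAAAAAAAAAAAAAAAABCBCBCBCBCBCBCBCAAAAAAAAAAAAAAAA ⇒ BC·BC·BC·BC·BC·BC·BC·BC·BC·BC·BC·BC·BC·BC·BC·BC·AA·AA·AA·AA·AA·AA·AA·AA·AA·AA·AA·AA·AA·AA·AA·AA·BC·BC·BC·BC·BC·BC·BC·BC·BC·BC·BC·BC·BC·BC·BC·BC·AA·AA·AA·AA·AA·AA·AA·AA·AA·AA·AA·AA·AA·AA·AA·AA
    A ↦ AA
    B ↦ BC
    C ↦ BC

A->AA, B->BC, C->BC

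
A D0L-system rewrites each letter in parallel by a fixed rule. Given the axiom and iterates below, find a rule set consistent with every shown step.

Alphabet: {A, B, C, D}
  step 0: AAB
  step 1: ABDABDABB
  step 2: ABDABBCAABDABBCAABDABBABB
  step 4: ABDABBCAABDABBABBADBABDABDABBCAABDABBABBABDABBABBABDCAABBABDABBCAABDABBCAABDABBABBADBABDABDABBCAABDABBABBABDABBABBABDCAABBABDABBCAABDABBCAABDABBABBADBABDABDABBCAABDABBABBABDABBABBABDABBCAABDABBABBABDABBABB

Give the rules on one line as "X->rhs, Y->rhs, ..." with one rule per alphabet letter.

A->ABD, B->ABB, C->ADB, D->CA

  step 1 ⇒ step 2: ABDABDABB ⇒ ABD·ABB·CA·ABD·ABB·CA·ABD·ABB·ABB
    A ↦ ABD
    B ↦ ABB
    D ↦ CA
    C ↦ ADB  (constrained at step 2)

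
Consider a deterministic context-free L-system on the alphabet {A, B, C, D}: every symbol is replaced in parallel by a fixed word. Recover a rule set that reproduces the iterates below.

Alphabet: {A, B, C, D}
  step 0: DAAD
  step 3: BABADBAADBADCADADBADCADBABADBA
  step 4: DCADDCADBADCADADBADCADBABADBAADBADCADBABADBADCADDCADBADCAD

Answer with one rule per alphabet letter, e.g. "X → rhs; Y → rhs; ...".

  step 3 ⇒ step 4: BABADBAADBADCADADBADCADBABADBA ⇒ DC·AD·DC·AD·BA·DC·AD·AD·BA·DC·AD·BA·B·AD·BA·AD·BA·DC·AD·BA·B·AD·BA·DC·AD·DC·AD·BA·DC·AD
    A ↦ AD
    B ↦ DC
    C ↦ B
    D ↦ BA

A->AD, B->DC, C->B, D->BA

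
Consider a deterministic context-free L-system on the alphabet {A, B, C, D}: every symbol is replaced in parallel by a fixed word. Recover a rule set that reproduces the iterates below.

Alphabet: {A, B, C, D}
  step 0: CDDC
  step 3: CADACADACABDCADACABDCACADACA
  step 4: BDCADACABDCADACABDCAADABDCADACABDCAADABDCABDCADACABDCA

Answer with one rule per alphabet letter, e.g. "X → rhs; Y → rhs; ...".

A->CA, B->A, C->BD, D->DA

  step 3 ⇒ step 4: CADACADACABDCADACABDCACADACA ⇒ BD·CA·DA·CA·BD·CA·DA·CA·BD·CA·A·DA·BD·CA·DA·CA·BD·CA·A·DA·BD·CA·BD·CA·DA·CA·BD·CA
    A ↦ CA
    B ↦ A
    C ↦ BD
    D ↦ DA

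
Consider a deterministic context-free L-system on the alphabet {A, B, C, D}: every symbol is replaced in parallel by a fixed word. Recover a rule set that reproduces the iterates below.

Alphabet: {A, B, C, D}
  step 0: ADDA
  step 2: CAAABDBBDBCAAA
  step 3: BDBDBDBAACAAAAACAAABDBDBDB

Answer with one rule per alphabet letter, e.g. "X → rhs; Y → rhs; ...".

A->DB, B->AA, C->B, D->CA

  step 2 ⇒ step 3: CAAABDBBDBCAAA ⇒ B·DB·DB·DB·AA·CA·AA·AA·CA·AA·B·DB·DB·DB
    A ↦ DB
    B ↦ AA
    C ↦ B
    D ↦ CA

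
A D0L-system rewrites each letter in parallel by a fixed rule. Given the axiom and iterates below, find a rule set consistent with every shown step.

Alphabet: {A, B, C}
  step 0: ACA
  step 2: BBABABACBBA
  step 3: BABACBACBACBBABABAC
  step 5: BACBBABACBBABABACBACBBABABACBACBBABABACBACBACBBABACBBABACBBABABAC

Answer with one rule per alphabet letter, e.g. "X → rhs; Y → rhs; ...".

A->C, B->BA, C->BBA

  step 2 ⇒ step 3: BBABABACBBA ⇒ BA·BA·C·BA·C·BA·C·BBA·BA·BA·C
    A ↦ C
    B ↦ BA
    C ↦ BBA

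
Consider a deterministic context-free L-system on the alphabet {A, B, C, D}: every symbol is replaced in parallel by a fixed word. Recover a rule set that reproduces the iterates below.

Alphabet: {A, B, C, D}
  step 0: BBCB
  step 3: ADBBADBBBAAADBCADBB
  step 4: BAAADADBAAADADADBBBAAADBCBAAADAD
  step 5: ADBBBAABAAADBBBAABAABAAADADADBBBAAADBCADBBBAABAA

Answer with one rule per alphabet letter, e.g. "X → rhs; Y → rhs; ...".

  step 4 ⇒ step 5: BAAADADBAAADADADBBBAAADBCBAAADAD ⇒ AD·B·B·B·AA·B·AA·AD·B·B·B·AA·B·AA·B·AA·AD·AD·AD·B·B·B·AA·AD·BC·AD·B·B·B·AA·B·AA
    A ↦ B
    B ↦ AD
    C ↦ BC
    D ↦ AA

A->B, B->AD, C->BC, D->AA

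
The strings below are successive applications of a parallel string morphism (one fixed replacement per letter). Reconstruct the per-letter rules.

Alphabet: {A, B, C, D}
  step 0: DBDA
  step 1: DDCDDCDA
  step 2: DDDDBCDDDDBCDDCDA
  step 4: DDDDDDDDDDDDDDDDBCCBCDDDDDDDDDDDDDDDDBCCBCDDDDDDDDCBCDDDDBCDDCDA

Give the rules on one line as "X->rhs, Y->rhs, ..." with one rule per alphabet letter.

  step 1 ⇒ step 2: DDCDDCDA ⇒ DD·DD·BC·DD·DD·BC·DD·CDA
    A ↦ CDA
    C ↦ BC
    D ↦ DD
  step 0 ⇒ step 1: DBDA ⇒ DD·C·DD·CDA
    B ↦ C

A->CDA, B->C, C->BC, D->DD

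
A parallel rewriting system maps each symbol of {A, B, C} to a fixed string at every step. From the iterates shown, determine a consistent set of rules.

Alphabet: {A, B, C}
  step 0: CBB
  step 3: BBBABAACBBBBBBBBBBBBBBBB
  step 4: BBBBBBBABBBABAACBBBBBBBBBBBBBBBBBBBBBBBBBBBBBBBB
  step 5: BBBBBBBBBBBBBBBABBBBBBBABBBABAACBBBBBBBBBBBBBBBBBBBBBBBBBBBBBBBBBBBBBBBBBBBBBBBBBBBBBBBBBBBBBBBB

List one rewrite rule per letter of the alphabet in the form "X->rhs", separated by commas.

A->BA, B->BB, C->AC

  step 4 ⇒ step 5: BBBBBBBABBBABAACBBBBBBBBBBBBBBBBBBBBBBBBBBBBBBBB ⇒ BB·BB·BB·BB·BB·BB·BB·BA·BB·BB·BB·BA·BB·BA·BA·AC·BB·BB·BB·BB·BB·BB·BB·BB·BB·BB·BB·BB·BB·BB·BB·BB·BB·BB·BB·BB·BB·BB·BB·BB·BB·BB·BB·BB·BB·BB·BB·BB
    A ↦ BA
    B ↦ BB
    C ↦ AC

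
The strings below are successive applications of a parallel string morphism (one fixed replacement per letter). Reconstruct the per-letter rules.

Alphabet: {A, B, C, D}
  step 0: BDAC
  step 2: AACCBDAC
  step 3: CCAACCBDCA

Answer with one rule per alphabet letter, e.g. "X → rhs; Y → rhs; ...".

A->C, B->CC, C->A, D->BD

  step 2 ⇒ step 3: AACCBDAC ⇒ C·C·A·A·CC·BD·C·A
    A ↦ C
    B ↦ CC
    C ↦ A
    D ↦ BD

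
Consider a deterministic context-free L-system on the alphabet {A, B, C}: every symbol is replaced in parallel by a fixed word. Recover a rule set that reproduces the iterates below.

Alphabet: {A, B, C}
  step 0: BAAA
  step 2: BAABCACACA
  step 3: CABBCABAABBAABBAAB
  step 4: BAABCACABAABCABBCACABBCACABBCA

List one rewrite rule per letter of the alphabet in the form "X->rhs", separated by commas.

A->B, B->CA, C->BAA

  step 3 ⇒ step 4: CABBCABAABBAABBAAB ⇒ BAA·B·CA·CA·BAA·B·CA·B·B·CA·CA·B·B·CA·CA·B·B·CA
    A ↦ B
    B ↦ CA
    C ↦ BAA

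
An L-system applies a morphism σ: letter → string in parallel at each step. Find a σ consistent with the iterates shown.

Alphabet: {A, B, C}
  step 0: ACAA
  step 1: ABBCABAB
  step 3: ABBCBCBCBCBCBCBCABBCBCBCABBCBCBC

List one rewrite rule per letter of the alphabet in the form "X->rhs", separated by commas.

  step 0 ⇒ step 1: ACAA ⇒ AB·BC·AB·AB
    A ↦ AB
    C ↦ BC
    B ↦ BC  (constrained at step 1)

A->AB, B->BC, C->BC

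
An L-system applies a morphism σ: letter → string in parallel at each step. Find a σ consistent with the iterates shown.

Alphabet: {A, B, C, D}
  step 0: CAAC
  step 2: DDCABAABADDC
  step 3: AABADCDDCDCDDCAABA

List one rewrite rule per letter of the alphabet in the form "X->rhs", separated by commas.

  step 2 ⇒ step 3: DDCABAABADDC ⇒ A·A·BA·DC·D·DC·DC·D·DC·A·A·BA
    A ↦ DC
    B ↦ D
    C ↦ BA
    D ↦ A

A->DC, B->D, C->BA, D->A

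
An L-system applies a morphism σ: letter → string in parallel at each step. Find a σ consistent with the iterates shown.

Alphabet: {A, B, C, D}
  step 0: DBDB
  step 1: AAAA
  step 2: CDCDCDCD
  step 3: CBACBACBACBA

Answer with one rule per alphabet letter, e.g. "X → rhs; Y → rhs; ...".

A->CD, B->A, C->CB, D->A

  step 2 ⇒ step 3: CDCDCDCD ⇒ CB·A·CB·A·CB·A·CB·A
    C ↦ CB
    D ↦ A
  step 1 ⇒ step 2: AAAA ⇒ CD·CD·CD·CD
    A ↦ CD
  step 0 ⇒ step 1: DBDB ⇒ A·A·A·A
    B ↦ A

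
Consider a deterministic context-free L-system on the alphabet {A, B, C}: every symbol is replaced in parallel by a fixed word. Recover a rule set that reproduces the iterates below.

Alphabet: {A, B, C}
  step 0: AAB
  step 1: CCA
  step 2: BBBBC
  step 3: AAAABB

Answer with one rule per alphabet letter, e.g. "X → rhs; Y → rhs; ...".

A->C, B->A, C->BB

  step 2 ⇒ step 3: BBBBC ⇒ A·A·A·A·BB
    B ↦ A
    C ↦ BB
  step 0 ⇒ step 1: AAB ⇒ C·C·A
    A ↦ C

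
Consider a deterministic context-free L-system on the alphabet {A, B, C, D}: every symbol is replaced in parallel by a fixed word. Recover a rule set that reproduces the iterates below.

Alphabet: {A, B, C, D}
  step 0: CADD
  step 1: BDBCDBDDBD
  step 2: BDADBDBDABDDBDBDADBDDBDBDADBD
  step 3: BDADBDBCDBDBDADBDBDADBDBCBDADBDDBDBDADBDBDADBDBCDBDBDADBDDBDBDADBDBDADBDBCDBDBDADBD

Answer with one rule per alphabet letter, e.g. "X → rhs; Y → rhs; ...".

A->BC, B->BDA, C->BD, D->DBD

  step 2 ⇒ step 3: BDADBDBDABDDBDBDADBDDBDBDADBD ⇒ BDA·DBD·BC·DBD·BDA·DBD·BDA·DBD·BC·BDA·DBD·DBD·BDA·DBD·BDA·DBD·BC·DBD·BDA·DBD·DBD·BDA·DBD·BDA·DBD·BC·DBD·BDA·DBD
    A ↦ BC
    B ↦ BDA
    D ↦ DBD
  step 0 ⇒ step 1: CADD ⇒ BD·BC·DBD·DBD
    C ↦ BD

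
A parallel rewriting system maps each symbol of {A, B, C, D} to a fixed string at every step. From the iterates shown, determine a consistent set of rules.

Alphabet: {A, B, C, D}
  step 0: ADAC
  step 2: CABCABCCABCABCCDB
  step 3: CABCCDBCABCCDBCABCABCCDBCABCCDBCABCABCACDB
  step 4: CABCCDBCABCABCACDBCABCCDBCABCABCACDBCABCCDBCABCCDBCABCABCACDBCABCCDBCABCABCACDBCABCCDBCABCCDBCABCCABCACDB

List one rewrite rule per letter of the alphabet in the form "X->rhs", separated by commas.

  step 3 ⇒ step 4: CABCCDBCABCCDBCABCABCCDBCABCCDBCABCABCACDB ⇒ CAB·C·CDB·CAB·CAB·CA·CDB·CAB·C·CDB·CAB·CAB·CA·CDB·CAB·C·CDB·CAB·C·CDB·CAB·CAB·CA·CDB·CAB·C·CDB·CAB·CAB·CA·CDB·CAB·C·CDB·CAB·C·CDB·CAB·C·CAB·CA·CDB
    A ↦ C
    B ↦ CDB
    C ↦ CAB
    D ↦ CA

A->C, B->CDB, C->CAB, D->CA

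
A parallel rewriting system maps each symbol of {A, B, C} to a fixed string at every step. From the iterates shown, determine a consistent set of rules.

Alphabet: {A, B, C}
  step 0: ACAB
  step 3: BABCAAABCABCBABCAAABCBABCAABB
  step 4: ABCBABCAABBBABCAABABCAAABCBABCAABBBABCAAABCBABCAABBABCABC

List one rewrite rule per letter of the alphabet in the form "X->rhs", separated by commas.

  step 3 ⇒ step 4: BABCAAABCABCBABCAAABCBABCAABB ⇒ ABC·B·ABC·AA·B·B·B·ABC·AA·B·ABC·AA·ABC·B·ABC·AA·B·B·B·ABC·AA·ABC·B·ABC·AA·B·B·ABC·ABC
    A ↦ B
    B ↦ ABC
    C ↦ AA

A->B, B->ABC, C->AA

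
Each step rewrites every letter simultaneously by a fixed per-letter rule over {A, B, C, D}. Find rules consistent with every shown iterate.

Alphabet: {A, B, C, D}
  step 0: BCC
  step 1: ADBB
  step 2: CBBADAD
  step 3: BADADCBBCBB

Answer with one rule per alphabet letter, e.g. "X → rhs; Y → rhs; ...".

  step 2 ⇒ step 3: CBBADAD ⇒ B·AD·AD·CB·B·CB·B
    A ↦ CB
    B ↦ AD
    C ↦ B
    D ↦ B

A->CB, B->AD, C->B, D->B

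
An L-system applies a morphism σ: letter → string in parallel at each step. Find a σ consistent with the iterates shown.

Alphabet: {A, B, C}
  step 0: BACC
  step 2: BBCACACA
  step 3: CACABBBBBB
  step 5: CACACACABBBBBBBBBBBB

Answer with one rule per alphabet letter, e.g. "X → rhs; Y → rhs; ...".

  step 2 ⇒ step 3: BBCACACA ⇒ CA·CA·B·B·B·B·B·B
    A ↦ B
    B ↦ CA
    C ↦ B

A->B, B->CA, C->B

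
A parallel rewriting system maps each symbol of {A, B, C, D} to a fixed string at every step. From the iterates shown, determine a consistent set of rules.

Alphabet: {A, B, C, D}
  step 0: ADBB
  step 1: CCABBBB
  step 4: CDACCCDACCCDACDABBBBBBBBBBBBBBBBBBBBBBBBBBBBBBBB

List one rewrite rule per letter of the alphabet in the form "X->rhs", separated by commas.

A->CC, B->BB, C->CD, D->A

  step 0 ⇒ step 1: ADBB ⇒ CC·A·BB·BB
    A ↦ CC
    B ↦ BB
    D ↦ A
    C ↦ CD  (constrained at step 1)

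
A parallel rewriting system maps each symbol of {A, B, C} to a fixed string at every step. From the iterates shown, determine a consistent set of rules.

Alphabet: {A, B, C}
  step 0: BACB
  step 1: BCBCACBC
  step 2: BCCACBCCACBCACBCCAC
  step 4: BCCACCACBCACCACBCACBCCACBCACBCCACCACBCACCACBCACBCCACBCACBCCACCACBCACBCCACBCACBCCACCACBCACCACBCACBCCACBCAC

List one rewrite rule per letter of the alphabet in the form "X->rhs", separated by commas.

  step 1 ⇒ step 2: BCBCACBC ⇒ BC·CAC·BC·CAC·B·CAC·BC·CAC
    A ↦ B
    B ↦ BC
    C ↦ CAC

A->B, B->BC, C->CAC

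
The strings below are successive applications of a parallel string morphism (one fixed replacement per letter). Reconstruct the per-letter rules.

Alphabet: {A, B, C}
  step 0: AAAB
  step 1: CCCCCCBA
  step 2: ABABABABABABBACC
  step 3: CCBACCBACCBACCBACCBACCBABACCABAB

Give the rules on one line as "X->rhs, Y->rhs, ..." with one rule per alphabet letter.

A->CC, B->BA, C->AB

  step 2 ⇒ step 3: ABABABABABABBACC ⇒ CC·BA·CC·BA·CC·BA·CC·BA·CC·BA·CC·BA·BA·CC·AB·AB
    A ↦ CC
    B ↦ BA
    C ↦ AB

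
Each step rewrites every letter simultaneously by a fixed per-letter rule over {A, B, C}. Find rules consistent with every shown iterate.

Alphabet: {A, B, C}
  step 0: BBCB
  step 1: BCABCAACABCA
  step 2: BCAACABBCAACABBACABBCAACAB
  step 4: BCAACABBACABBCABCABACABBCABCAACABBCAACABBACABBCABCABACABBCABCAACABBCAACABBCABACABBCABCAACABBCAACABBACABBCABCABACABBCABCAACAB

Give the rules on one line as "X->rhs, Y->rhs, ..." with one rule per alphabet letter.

A->B, B->BCA, C->ACA

  step 1 ⇒ step 2: BCABCAACABCA ⇒ BCA·ACA·B·BCA·ACA·B·B·ACA·B·BCA·ACA·B
    A ↦ B
    B ↦ BCA
    C ↦ ACA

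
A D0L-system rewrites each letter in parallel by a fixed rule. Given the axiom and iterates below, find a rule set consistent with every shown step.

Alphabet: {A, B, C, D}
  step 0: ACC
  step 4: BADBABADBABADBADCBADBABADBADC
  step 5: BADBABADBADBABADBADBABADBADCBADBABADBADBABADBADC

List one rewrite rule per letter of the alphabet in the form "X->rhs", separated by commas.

A->D, B->BA, C->DC, D->BA

  step 4 ⇒ step 5: BADBABADBABADBADCBADBABADBADC ⇒ BA·D·BA·BA·D·BA·D·BA·BA·D·BA·D·BA·BA·D·BA·DC·BA·D·BA·BA·D·BA·D·BA·BA·D·BA·DC
    A ↦ D
    B ↦ BA
    C ↦ DC
    D ↦ BA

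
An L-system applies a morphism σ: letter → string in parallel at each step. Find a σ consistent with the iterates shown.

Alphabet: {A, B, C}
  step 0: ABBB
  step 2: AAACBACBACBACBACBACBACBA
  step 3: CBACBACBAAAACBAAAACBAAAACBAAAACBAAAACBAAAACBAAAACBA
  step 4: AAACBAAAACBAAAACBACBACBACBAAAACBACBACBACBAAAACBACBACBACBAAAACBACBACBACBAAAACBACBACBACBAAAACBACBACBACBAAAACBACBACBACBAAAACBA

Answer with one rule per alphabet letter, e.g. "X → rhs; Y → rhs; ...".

A->CBA, B->AA, C->A

  step 3 ⇒ step 4: CBACBACBAAAACBAAAACBAAAACBAAAACBAAAACBAAAACBAAAACBA ⇒ A·AA·CBA·A·AA·CBA·A·AA·CBA·CBA·CBA·CBA·A·AA·CBA·CBA·CBA·CBA·A·AA·CBA·CBA·CBA·CBA·A·AA·CBA·CBA·CBA·CBA·A·AA·CBA·CBA·CBA·CBA·A·AA·CBA·CBA·CBA·CBA·A·AA·CBA·CBA·CBA·CBA·A·AA·CBA
    A ↦ CBA
    B ↦ AA
    C ↦ A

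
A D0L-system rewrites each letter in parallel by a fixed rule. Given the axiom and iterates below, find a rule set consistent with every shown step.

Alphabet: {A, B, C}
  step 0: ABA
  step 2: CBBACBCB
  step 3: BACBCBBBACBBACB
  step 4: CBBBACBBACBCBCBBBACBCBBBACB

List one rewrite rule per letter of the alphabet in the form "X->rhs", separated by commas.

A->B, B->CB, C->BA

  step 3 ⇒ step 4: BACBCBBBACBBACB ⇒ CB·B·BA·CB·BA·CB·CB·CB·B·BA·CB·CB·B·BA·CB
    A ↦ B
    B ↦ CB
    C ↦ BA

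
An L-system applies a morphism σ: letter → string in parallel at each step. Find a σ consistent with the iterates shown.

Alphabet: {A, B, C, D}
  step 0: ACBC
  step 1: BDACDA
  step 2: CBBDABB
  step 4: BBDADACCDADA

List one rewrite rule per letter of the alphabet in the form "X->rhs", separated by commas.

A->B, B->C, C->DA, D->B

  step 1 ⇒ step 2: BDACDA ⇒ C·B·B·DA·B·B
    A ↦ B
    B ↦ C
    C ↦ DA
    D ↦ B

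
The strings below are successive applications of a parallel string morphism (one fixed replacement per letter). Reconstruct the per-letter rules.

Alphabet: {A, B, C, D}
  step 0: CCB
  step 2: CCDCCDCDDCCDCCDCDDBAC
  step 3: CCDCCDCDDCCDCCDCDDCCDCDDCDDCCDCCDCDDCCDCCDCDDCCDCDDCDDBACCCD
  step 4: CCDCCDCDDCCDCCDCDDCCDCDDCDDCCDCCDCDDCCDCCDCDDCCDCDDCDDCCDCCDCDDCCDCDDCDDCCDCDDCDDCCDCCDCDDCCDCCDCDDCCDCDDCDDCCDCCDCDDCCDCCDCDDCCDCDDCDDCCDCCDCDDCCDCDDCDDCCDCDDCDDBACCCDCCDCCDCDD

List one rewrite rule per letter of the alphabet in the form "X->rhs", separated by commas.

A->C, B->BA, C->CCD, D->CDD

  step 3 ⇒ step 4: CCDCCDCDDCCDCCDCDDCCDCDDCDDCCDCCDCDDCCDCCDCDDCCDCDDCDDBACCCD ⇒ CCD·CCD·CDD·CCD·CCD·CDD·CCD·CDD·CDD·CCD·CCD·CDD·CCD·CCD·CDD·CCD·CDD·CDD·CCD·CCD·CDD·CCD·CDD·CDD·CCD·CDD·CDD·CCD·CCD·CDD·CCD·CCD·CDD·CCD·CDD·CDD·CCD·CCD·CDD·CCD·CCD·CDD·CCD·CDD·CDD·CCD·CCD·CDD·CCD·CDD·CDD·CCD·CDD·CDD·BA·C·CCD·CCD·CCD·CDD
    A ↦ C
    B ↦ BA
    C ↦ CCD
    D ↦ CDD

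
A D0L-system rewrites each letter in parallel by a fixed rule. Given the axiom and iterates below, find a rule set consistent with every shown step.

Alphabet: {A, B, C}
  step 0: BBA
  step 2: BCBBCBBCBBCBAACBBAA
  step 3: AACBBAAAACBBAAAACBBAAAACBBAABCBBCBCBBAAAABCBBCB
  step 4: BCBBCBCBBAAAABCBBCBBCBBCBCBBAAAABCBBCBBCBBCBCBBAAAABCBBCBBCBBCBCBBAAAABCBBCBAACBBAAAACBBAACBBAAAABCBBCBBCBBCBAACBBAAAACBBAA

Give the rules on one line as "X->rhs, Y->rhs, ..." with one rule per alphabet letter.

A->BCB, B->AA, C->CBB

  step 3 ⇒ step 4: AACBBAAAACBBAAAACBBAAAACBBAABCBBCBCBBAAAABCBBCB ⇒ BCB·BCB·CBB·AA·AA·BCB·BCB·BCB·BCB·CBB·AA·AA·BCB·BCB·BCB·BCB·CBB·AA·AA·BCB·BCB·BCB·BCB·CBB·AA·AA·BCB·BCB·AA·CBB·AA·AA·CBB·AA·CBB·AA·AA·BCB·BCB·BCB·BCB·AA·CBB·AA·AA·CBB·AA
    A ↦ BCB
    B ↦ AA
    C ↦ CBB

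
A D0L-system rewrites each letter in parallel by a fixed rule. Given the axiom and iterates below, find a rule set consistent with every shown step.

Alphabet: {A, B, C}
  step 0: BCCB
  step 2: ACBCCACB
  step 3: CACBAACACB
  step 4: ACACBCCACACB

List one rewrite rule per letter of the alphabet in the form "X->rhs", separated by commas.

A->C, B->CB, C->A

  step 3 ⇒ step 4: CACBAACACB ⇒ A·C·A·CB·C·C·A·C·A·CB
    A ↦ C
    B ↦ CB
    C ↦ A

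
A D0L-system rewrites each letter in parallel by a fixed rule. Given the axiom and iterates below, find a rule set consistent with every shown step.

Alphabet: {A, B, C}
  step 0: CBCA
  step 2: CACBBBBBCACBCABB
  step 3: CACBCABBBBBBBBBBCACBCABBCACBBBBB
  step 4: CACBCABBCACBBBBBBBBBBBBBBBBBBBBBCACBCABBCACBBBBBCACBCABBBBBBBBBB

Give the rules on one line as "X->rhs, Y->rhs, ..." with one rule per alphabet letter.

A->CB, B->BB, C->CA

  step 3 ⇒ step 4: CACBCABBBBBBBBBBCACBCABBCACBBBBB ⇒ CA·CB·CA·BB·CA·CB·BB·BB·BB·BB·BB·BB·BB·BB·BB·BB·CA·CB·CA·BB·CA·CB·BB·BB·CA·CB·CA·BB·BB·BB·BB·BB
    A ↦ CB
    B ↦ BB
    C ↦ CA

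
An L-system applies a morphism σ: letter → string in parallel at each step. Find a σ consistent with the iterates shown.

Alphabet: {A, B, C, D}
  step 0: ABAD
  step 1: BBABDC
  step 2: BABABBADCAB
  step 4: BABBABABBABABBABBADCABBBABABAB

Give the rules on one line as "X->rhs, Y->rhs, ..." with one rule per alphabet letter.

  step 1 ⇒ step 2: BBABDC ⇒ BA·BA·B·BA·DC·AB
    A ↦ B
    B ↦ BA
    C ↦ AB
    D ↦ DC

A->B, B->BA, C->AB, D->DC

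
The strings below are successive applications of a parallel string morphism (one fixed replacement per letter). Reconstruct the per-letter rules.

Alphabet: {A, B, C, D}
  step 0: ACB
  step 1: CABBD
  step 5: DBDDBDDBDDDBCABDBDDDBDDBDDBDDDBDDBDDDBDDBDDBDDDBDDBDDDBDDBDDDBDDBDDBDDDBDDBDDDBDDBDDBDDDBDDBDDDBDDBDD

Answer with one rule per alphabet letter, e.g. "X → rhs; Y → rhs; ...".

A->CAB, B->D, C->B, D->BDD

  step 0 ⇒ step 1: ACB ⇒ CAB·B·D
    A ↦ CAB
    B ↦ D
    C ↦ B
    D ↦ BDD  (constrained at step 1)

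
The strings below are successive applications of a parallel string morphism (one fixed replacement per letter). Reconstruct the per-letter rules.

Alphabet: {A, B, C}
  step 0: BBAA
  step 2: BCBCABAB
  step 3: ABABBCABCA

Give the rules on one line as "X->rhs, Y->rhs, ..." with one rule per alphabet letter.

A->BC, B->A, C->B

  step 2 ⇒ step 3: BCBCABAB ⇒ A·B·A·B·BC·A·BC·A
    A ↦ BC
    B ↦ A
    C ↦ B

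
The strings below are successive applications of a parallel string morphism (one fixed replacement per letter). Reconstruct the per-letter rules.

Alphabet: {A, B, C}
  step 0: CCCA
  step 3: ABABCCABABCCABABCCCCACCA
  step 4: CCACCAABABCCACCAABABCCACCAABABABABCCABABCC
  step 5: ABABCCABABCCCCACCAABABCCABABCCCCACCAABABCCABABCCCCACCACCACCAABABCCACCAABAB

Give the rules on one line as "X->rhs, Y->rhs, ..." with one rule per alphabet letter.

  step 4 ⇒ step 5: CCACCAABABCCACCAABABCCACCAABABABABCCABABCC ⇒ AB·AB·CC·AB·AB·CC·CC·A·CC·A·AB·AB·CC·AB·AB·CC·CC·A·CC·A·AB·AB·CC·AB·AB·CC·CC·A·CC·A·CC·A·CC·A·AB·AB·CC·A·CC·A·AB·AB
    A ↦ CC
    B ↦ A
    C ↦ AB

A->CC, B->A, C->AB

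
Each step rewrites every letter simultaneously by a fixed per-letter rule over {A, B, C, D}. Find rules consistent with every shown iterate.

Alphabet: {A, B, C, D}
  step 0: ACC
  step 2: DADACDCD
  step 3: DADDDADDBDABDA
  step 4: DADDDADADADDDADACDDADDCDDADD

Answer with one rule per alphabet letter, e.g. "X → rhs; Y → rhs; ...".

A->DD, B->CD, C->B, D->DA

  step 3 ⇒ step 4: DADDDADDBDABDA ⇒ DA·DD·DA·DA·DA·DD·DA·DA·CD·DA·DD·CD·DA·DD
    A ↦ DD
    B ↦ CD
    D ↦ DA
  step 2 ⇒ step 3: DADACDCD ⇒ DA·DD·DA·DD·B·DA·B·DA
    C ↦ B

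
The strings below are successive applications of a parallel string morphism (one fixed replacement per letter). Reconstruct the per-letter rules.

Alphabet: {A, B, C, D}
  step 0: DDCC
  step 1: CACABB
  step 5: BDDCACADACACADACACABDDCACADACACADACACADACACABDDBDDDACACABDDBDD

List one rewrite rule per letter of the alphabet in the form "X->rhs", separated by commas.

A->DD, B->DA, C->B, D->CA

  step 0 ⇒ step 1: DDCC ⇒ CA·CA·B·B
    C ↦ B
    D ↦ CA
    A ↦ DD  (constrained at step 1)
    B ↦ DA  (constrained at step 1)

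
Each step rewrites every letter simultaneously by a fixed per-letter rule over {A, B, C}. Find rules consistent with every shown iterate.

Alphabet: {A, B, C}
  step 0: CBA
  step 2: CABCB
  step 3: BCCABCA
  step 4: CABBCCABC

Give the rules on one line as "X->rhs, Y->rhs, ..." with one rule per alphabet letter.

  step 3 ⇒ step 4: BCCABCA ⇒ CA·B·B·C·CA·B·C
    A ↦ C
    B ↦ CA
    C ↦ B

A->C, B->CA, C->B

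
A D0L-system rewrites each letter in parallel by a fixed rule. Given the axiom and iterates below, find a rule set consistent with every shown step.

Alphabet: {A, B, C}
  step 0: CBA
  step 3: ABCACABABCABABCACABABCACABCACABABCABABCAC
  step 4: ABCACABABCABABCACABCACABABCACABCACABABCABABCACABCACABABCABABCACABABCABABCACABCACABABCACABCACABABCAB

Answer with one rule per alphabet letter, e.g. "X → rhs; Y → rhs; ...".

A->ABC, B->AC, C->AB

  step 3 ⇒ step 4: ABCACABABCABABCACABABCACABCACABABCABABCAC ⇒ ABC·AC·AB·ABC·AB·ABC·AC·ABC·AC·AB·ABC·AC·ABC·AC·AB·ABC·AB·ABC·AC·ABC·AC·AB·ABC·AB·ABC·AC·AB·ABC·AB·ABC·AC·ABC·AC·AB·ABC·AC·ABC·AC·AB·ABC·AB
    A ↦ ABC
    B ↦ AC
    C ↦ AB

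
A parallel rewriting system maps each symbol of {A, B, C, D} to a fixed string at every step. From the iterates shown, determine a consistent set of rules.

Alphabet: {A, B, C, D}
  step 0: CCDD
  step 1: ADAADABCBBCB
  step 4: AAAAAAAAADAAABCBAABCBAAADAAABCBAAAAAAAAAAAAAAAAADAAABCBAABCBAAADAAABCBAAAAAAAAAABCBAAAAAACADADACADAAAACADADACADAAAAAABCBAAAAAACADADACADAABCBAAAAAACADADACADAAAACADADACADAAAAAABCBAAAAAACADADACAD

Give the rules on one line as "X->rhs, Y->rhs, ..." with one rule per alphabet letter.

  step 0 ⇒ step 1: CCDD ⇒ ADA·ADA·BCB·BCB
    C ↦ ADA
    D ↦ BCB
    A ↦ AA  (constrained at step 1)
    B ↦ CAD  (constrained at step 1)

A->AA, B->CAD, C->ADA, D->BCB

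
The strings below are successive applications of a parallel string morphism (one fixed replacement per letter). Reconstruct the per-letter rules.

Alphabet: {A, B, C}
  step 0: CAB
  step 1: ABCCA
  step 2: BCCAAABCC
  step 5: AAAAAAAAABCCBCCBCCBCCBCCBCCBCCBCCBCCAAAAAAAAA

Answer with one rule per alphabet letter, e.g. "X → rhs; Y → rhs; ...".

A->BCC, B->A, C->A

  step 1 ⇒ step 2: ABCCA ⇒ BCC·A·A·A·BCC
    A ↦ BCC
    B ↦ A
    C ↦ A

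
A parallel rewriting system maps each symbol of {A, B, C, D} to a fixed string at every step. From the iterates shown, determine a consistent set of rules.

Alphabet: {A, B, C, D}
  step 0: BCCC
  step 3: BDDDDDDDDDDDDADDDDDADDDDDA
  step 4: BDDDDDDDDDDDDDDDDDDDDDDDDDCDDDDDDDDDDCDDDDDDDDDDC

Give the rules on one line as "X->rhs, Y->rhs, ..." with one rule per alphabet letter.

  step 3 ⇒ step 4: BDDDDDDDDDDDDADDDDDADDDDDA ⇒ BD·DD·DD·DD·DD·DD·DD·DD·DD·DD·DD·DD·DD·C·DD·DD·DD·DD·DD·C·DD·DD·DD·DD·DD·C
    A ↦ C
    B ↦ BD
    D ↦ DD
    C ↦ DA  (constrained at step 0)

A->C, B->BD, C->DA, D->DD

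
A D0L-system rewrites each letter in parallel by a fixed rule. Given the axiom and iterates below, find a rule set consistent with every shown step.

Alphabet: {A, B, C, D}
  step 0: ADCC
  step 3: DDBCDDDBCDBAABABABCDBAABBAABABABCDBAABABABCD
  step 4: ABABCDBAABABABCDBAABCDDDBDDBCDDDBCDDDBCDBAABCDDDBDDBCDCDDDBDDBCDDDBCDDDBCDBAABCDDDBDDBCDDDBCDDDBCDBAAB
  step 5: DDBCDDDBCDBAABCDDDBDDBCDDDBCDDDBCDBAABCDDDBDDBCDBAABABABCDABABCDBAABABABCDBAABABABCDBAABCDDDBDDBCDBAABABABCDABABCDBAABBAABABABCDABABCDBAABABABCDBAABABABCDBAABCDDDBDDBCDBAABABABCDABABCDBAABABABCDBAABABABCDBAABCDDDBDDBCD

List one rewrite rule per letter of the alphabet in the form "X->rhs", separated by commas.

A->DDB, B->CD, C->BA, D->AB

  step 4 ⇒ step 5: ABABCDBAABABABCDBAABCDDDBDDBCDDDBCDDDBCDBAABCDDDBDDBCDCDDDBDDBCDDDBCDDDBCDBAABCDDDBDDBCDDDBCDDDBCDBAAB ⇒ DDB·CD·DDB·CD·BA·AB·CD·DDB·DDB·CD·DDB·CD·DDB·CD·BA·AB·CD·DDB·DDB·CD·BA·AB·AB·AB·CD·AB·AB·CD·BA·AB·AB·AB·CD·BA·AB·AB·AB·CD·BA·AB·CD·DDB·DDB·CD·BA·AB·AB·AB·CD·AB·AB·CD·BA·AB·BA·AB·AB·AB·CD·AB·AB·CD·BA·AB·AB·AB·CD·BA·AB·AB·AB·CD·BA·AB·CD·DDB·DDB·CD·BA·AB·AB·AB·CD·AB·AB·CD·BA·AB·AB·AB·CD·BA·AB·AB·AB·CD·BA·AB·CD·DDB·DDB·CD
    A ↦ DDB
    B ↦ CD
    C ↦ BA
    D ↦ AB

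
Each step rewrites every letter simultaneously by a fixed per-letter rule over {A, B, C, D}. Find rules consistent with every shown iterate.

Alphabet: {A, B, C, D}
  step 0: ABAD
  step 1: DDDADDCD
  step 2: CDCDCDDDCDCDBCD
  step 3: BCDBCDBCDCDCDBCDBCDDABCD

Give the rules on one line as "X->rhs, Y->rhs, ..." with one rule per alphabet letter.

  step 2 ⇒ step 3: CDCDCDDDCDCDBCD ⇒ B·CD·B·CD·B·CD·CD·CD·B·CD·B·CD·DA·B·CD
    B ↦ DA
    C ↦ B
    D ↦ CD
  step 0 ⇒ step 1: ABAD ⇒ DD·DA·DD·CD
    A ↦ DD

A->DD, B->DA, C->B, D->CD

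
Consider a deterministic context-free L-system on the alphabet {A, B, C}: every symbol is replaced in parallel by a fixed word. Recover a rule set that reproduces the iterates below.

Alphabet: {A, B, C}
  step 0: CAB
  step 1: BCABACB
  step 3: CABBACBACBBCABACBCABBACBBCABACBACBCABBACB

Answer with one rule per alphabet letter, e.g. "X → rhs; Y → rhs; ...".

A->CAB, B->ACB, C->B

  step 0 ⇒ step 1: CAB ⇒ B·CAB·ACB
    A ↦ CAB
    B ↦ ACB
    C ↦ B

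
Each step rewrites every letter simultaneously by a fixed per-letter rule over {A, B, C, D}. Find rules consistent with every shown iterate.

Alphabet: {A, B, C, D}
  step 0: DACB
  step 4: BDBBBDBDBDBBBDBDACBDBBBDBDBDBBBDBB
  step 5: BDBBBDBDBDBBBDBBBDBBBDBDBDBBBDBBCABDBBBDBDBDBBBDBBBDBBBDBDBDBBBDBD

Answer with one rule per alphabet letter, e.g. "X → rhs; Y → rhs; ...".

A->C, B->BD, C->A, D->BB

  step 4 ⇒ step 5: BDBBBDBDBDBBBDBDACBDBBBDBDBDBBBDBB ⇒ BD·BB·BD·BD·BD·BB·BD·BB·BD·BB·BD·BD·BD·BB·BD·BB·C·A·BD·BB·BD·BD·BD·BB·BD·BB·BD·BB·BD·BD·BD·BB·BD·BD
    A ↦ C
    B ↦ BD
    C ↦ A
    D ↦ BB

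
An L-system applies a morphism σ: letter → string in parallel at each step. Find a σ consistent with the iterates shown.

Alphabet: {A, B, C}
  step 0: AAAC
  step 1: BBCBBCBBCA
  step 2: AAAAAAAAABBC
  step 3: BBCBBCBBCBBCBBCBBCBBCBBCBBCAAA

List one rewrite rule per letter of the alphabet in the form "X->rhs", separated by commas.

  step 2 ⇒ step 3: AAAAAAAAABBC ⇒ BBC·BBC·BBC·BBC·BBC·BBC·BBC·BBC·BBC·A·A·A
    A ↦ BBC
    B ↦ A
    C ↦ A

A->BBC, B->A, C->A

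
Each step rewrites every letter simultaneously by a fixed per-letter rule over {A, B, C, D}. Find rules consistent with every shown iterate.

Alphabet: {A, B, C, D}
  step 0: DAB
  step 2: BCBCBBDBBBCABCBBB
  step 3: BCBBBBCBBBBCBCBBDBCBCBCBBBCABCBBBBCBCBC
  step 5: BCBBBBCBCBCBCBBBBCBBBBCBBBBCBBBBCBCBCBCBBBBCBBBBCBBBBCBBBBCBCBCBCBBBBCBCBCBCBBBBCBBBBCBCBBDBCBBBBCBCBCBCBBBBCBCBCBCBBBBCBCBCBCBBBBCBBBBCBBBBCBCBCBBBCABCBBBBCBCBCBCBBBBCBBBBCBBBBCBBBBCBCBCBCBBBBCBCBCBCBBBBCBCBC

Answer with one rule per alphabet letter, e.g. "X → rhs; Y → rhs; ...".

  step 2 ⇒ step 3: BCBCBBDBBBCABCBBB ⇒ BC·BBB·BC·BBB·BC·BC·BBD·BC·BC·BC·BBB·CA·BC·BBB·BC·BC·BC
    A ↦ CA
    B ↦ BC
    C ↦ BBB
    D ↦ BBD

A->CA, B->BC, C->BBB, D->BBD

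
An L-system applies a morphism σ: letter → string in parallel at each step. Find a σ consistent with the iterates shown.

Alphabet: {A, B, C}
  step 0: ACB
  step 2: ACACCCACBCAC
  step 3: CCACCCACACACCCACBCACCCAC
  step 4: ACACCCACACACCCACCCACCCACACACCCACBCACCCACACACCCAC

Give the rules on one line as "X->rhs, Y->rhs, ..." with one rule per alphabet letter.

A->CC, B->BC, C->AC

  step 3 ⇒ step 4: CCACCCACACACCCACBCACCCAC ⇒ AC·AC·CC·AC·AC·AC·CC·AC·CC·AC·CC·AC·AC·AC·CC·AC·BC·AC·CC·AC·AC·AC·CC·AC
    A ↦ CC
    B ↦ BC
    C ↦ AC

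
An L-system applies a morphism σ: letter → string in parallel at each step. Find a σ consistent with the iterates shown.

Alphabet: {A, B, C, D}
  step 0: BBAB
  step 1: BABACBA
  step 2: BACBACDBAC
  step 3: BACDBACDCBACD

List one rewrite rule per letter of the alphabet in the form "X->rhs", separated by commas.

A->C, B->BA, C->D, D->C

  step 2 ⇒ step 3: BACBACDBAC ⇒ BA·C·D·BA·C·D·C·BA·C·D
    A ↦ C
    B ↦ BA
    C ↦ D
    D ↦ C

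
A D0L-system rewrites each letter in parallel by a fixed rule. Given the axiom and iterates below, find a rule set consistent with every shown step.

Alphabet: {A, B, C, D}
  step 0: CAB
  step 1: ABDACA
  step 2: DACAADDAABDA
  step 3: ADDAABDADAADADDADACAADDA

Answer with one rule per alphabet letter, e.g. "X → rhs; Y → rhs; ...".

  step 2 ⇒ step 3: DACAADDAABDA ⇒ AD·DA·AB·DA·DA·AD·AD·DA·DA·CA·AD·DA
    A ↦ DA
    B ↦ CA
    C ↦ AB
    D ↦ AD

A->DA, B->CA, C->AB, D->AD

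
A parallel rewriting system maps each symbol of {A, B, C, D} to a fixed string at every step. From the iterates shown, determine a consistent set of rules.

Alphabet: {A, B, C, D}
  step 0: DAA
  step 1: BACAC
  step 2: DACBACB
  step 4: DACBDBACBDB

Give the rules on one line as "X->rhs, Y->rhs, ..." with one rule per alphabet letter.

  step 1 ⇒ step 2: BACAC ⇒ D·AC·B·AC·B
    A ↦ AC
    B ↦ D
    C ↦ B
  step 0 ⇒ step 1: DAA ⇒ B·AC·AC
    D ↦ B

A->AC, B->D, C->B, D->B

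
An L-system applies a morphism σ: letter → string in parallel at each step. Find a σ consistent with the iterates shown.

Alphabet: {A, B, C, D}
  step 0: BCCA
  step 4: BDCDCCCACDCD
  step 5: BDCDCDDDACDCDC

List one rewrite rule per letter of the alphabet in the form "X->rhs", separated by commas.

  step 4 ⇒ step 5: BDCDCCCACDCD ⇒ BD·C·D·C·D·D·D·AC·D·C·D·C
    A ↦ AC
    B ↦ BD
    C ↦ D
    D ↦ C

A->AC, B->BD, C->D, D->C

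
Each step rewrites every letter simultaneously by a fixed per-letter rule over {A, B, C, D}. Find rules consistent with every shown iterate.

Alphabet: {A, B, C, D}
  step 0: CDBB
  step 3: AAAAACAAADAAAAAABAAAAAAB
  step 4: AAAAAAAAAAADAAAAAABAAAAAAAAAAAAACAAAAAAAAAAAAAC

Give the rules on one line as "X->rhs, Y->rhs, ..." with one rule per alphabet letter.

  step 3 ⇒ step 4: AAAAACAAADAAAAAABAAAAAAB ⇒ AA·AA·AA·AA·AA·AD·AA·AA·AA·B·AA·AA·AA·AA·AA·AA·AC·AA·AA·AA·AA·AA·AA·AC
    A ↦ AA
    B ↦ AC
    C ↦ AD
    D ↦ B

A->AA, B->AC, C->AD, D->B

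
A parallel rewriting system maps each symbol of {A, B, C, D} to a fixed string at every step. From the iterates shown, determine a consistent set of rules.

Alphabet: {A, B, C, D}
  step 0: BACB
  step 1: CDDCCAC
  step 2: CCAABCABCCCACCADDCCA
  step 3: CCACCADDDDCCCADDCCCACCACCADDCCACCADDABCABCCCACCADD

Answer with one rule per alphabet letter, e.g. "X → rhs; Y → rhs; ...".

  step 2 ⇒ step 3: CCAABCABCCCACCADDCCA ⇒ CCA·CCA·DD·DD·C·CCA·DD·C·CCA·CCA·CCA·DD·CCA·CCA·DD·ABC·ABC·CCA·CCA·DD
    A ↦ DD
    B ↦ C
    C ↦ CCA
    D ↦ ABC

A->DD, B->C, C->CCA, D->ABC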